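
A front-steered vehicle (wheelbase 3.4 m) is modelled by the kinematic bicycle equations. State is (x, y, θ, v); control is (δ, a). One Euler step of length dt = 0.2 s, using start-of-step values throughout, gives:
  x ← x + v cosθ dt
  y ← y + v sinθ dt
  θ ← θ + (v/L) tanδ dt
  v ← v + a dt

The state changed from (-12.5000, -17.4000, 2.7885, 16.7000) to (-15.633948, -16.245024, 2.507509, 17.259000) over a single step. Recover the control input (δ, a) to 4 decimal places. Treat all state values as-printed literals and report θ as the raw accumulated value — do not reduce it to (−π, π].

a = (v'−v)/dt = (0.559000)/0.2 = 2.7950
Δθ = θ'−θ = -0.280991;  (v·dt/L) = 16.7000·0.2/3.4 = 0.982353
tan δ = Δθ·L/(v·dt) = -0.286039  →  δ = -0.2786

δ = -0.2786, a = 2.7950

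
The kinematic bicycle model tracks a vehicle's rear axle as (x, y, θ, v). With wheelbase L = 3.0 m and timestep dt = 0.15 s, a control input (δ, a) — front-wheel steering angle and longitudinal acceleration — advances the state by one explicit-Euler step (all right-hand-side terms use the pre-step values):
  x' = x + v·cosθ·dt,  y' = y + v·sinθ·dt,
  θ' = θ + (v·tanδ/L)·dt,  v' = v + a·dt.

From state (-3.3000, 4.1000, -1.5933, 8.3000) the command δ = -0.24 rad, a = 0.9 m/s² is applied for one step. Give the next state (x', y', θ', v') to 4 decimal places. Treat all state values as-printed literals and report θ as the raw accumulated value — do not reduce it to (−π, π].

x' = -3.3000 + 8.3000·cos(-1.5933)·0.15 = -3.3280
y' = 4.1000 + 8.3000·sin(-1.5933)·0.15 = 2.8553
θ' = -1.5933 + (8.3000/3.0)·tan(-0.24)·0.15 = -1.6949
v' = 8.3000 + 0.9000·0.15 = 8.4350

(-3.3280, 2.8553, -1.6949, 8.4350)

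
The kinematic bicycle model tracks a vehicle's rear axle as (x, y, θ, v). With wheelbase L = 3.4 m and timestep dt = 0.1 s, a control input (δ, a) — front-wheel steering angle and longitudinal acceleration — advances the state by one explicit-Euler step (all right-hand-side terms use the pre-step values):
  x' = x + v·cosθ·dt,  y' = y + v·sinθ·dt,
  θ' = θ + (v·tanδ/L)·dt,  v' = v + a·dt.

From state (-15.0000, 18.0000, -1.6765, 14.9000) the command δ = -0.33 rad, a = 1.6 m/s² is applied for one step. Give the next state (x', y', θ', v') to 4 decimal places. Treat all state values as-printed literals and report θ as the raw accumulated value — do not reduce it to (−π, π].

x' = -15.0000 + 14.9000·cos(-1.6765)·0.1 = -15.1572
y' = 18.0000 + 14.9000·sin(-1.6765)·0.1 = 16.5183
θ' = -1.6765 + (14.9000/3.4)·tan(-0.33)·0.1 = -1.8266
v' = 14.9000 + 1.6000·0.1 = 15.0600

(-15.1572, 16.5183, -1.8266, 15.0600)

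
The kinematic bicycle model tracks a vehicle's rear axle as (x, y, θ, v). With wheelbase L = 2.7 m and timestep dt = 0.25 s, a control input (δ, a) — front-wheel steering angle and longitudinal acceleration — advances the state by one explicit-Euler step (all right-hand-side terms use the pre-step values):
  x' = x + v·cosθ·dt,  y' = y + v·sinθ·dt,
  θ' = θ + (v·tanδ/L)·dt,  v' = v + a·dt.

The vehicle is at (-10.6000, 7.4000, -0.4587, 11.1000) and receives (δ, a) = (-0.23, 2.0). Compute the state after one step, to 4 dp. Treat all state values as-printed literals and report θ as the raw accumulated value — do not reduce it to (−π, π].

(-8.1119, 6.1713, -0.6993, 11.6000)

x' = -10.6000 + 11.1000·cos(-0.4587)·0.25 = -8.1119
y' = 7.4000 + 11.1000·sin(-0.4587)·0.25 = 6.1713
θ' = -0.4587 + (11.1000/2.7)·tan(-0.23)·0.25 = -0.6993
v' = 11.1000 + 2.0000·0.25 = 11.6000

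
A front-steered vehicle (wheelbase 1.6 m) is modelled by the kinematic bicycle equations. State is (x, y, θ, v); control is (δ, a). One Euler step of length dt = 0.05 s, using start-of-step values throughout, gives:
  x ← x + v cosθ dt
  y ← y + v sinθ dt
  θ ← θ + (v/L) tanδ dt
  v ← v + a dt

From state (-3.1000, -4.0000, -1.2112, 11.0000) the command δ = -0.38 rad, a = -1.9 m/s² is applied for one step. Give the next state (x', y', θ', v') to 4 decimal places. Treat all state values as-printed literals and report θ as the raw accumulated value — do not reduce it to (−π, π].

x' = -3.1000 + 11.0000·cos(-1.2112)·0.05 = -2.9065
y' = -4.0000 + 11.0000·sin(-1.2112)·0.05 = -4.5148
θ' = -1.2112 + (11.0000/1.6)·tan(-0.38)·0.05 = -1.3485
v' = 11.0000 − 1.9000·0.05 = 10.9050

(-2.9065, -4.5148, -1.3485, 10.9050)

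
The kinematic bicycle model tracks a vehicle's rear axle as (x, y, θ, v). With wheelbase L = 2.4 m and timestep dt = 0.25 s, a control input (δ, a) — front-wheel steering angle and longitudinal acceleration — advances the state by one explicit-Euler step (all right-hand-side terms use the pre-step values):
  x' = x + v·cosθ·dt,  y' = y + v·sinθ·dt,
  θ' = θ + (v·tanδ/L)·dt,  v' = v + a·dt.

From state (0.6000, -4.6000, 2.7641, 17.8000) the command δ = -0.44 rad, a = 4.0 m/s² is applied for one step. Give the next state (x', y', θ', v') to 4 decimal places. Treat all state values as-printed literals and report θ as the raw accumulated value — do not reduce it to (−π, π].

(-3.5367, -2.9598, 1.8912, 18.8000)

x' = 0.6000 + 17.8000·cos(2.7641)·0.25 = -3.5367
y' = -4.6000 + 17.8000·sin(2.7641)·0.25 = -2.9598
θ' = 2.7641 + (17.8000/2.4)·tan(-0.44)·0.25 = 1.8912
v' = 17.8000 + 4.0000·0.25 = 18.8000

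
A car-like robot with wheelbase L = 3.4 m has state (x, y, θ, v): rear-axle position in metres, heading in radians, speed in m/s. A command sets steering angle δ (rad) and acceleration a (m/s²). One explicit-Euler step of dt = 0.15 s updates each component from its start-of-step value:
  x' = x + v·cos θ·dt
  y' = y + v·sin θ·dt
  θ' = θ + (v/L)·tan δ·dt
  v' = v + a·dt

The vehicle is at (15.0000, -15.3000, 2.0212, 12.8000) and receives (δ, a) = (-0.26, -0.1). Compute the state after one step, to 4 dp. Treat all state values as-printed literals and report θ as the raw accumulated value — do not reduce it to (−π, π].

x' = 15.0000 + 12.8000·cos(2.0212)·0.15 = 14.1642
y' = -15.3000 + 12.8000·sin(2.0212)·0.15 = -13.5715
θ' = 2.0212 + (12.8000/3.4)·tan(-0.26)·0.15 = 1.8710
v' = 12.8000 − 0.1000·0.15 = 12.7850

(14.1642, -13.5715, 1.8710, 12.7850)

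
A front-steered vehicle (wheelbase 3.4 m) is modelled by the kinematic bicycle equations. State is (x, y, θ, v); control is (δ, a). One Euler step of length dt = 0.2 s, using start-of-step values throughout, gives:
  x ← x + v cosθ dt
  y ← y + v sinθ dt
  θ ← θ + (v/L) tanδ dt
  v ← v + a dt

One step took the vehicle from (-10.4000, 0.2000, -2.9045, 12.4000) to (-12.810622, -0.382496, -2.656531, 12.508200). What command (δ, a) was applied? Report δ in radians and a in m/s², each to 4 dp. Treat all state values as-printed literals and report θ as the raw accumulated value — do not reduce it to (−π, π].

a = (v'−v)/dt = (0.108200)/0.2 = 0.5410
Δθ = θ'−θ = 0.247969;  (v·dt/L) = 12.4000·0.2/3.4 = 0.729412
tan δ = Δθ·L/(v·dt) = 0.339957  →  δ = 0.3277

δ = 0.3277, a = 0.5410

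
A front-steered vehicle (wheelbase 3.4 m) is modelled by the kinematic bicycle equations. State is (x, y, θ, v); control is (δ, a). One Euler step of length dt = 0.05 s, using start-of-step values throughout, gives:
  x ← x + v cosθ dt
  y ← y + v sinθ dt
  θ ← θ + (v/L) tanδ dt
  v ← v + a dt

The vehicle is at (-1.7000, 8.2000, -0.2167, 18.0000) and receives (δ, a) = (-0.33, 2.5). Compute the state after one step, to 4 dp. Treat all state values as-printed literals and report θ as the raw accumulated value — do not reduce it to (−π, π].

(-0.8210, 8.0065, -0.3074, 18.1250)

x' = -1.7000 + 18.0000·cos(-0.2167)·0.05 = -0.8210
y' = 8.2000 + 18.0000·sin(-0.2167)·0.05 = 8.0065
θ' = -0.2167 + (18.0000/3.4)·tan(-0.33)·0.05 = -0.3074
v' = 18.0000 + 2.5000·0.05 = 18.1250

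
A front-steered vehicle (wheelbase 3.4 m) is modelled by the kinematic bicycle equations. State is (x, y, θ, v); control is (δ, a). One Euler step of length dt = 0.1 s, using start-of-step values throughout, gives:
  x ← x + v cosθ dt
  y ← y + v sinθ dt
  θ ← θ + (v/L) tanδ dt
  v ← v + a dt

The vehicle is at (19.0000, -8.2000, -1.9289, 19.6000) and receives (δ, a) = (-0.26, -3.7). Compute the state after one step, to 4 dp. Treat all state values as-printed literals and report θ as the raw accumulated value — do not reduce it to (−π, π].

(18.3130, -10.0357, -2.0823, 19.2300)

x' = 19.0000 + 19.6000·cos(-1.9289)·0.1 = 18.3130
y' = -8.2000 + 19.6000·sin(-1.9289)·0.1 = -10.0357
θ' = -1.9289 + (19.6000/3.4)·tan(-0.26)·0.1 = -2.0823
v' = 19.6000 − 3.7000·0.1 = 19.2300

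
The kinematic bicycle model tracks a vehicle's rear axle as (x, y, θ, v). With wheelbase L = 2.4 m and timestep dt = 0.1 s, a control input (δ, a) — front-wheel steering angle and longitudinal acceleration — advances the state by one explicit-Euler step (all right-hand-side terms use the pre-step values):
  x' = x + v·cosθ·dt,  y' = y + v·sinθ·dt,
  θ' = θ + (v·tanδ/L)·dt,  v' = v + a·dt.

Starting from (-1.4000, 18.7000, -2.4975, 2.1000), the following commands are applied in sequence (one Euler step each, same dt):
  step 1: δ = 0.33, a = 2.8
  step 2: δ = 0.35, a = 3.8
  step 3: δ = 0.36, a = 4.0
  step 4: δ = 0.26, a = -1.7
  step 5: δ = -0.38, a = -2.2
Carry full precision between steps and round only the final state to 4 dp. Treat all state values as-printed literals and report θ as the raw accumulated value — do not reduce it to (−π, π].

(-2.4043, 17.8171, -2.4028, 2.7700)

after step 1 (δ=0.33, a=2.8): (-1.567925, 18.573901, -2.467529, 2.380000)
after step 2 (δ=0.35, a=3.8): (-1.753873, 18.425349, -2.431330, 2.760000)
after step 3 (δ=0.36, a=4.0): (-1.963134, 18.245388, -2.388044, 3.160000)
after step 4 (δ=0.26, a=-1.7): (-2.193581, 18.029171, -2.353018, 2.990000)
after step 5 (δ=-0.38, a=-2.2): (-2.404334, 17.817076, -2.402778, 2.770000)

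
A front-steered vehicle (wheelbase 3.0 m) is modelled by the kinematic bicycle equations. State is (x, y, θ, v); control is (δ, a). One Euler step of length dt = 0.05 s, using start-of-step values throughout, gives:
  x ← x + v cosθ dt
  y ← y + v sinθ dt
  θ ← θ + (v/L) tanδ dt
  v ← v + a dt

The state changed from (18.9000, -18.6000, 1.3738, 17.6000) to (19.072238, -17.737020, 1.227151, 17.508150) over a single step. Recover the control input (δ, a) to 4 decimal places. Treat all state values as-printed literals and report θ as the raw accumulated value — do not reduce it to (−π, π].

δ = -0.4636, a = -1.8370

a = (v'−v)/dt = (-0.091850)/0.05 = -1.8370
Δθ = θ'−θ = -0.146649;  (v·dt/L) = 17.6000·0.05/3.0 = 0.293333
tan δ = Δθ·L/(v·dt) = -0.499940  →  δ = -0.4636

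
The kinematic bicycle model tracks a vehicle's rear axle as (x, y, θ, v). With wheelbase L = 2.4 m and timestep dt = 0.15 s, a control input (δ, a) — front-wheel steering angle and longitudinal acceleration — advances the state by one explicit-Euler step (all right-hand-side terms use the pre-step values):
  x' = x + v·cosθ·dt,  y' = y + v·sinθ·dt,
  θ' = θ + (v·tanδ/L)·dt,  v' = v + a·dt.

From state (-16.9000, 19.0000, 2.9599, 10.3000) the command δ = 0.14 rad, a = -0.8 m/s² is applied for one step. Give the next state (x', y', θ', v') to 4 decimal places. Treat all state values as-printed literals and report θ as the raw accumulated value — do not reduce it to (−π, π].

(-18.4196, 19.2792, 3.0506, 10.1800)

x' = -16.9000 + 10.3000·cos(2.9599)·0.15 = -18.4196
y' = 19.0000 + 10.3000·sin(2.9599)·0.15 = 19.2792
θ' = 2.9599 + (10.3000/2.4)·tan(0.14)·0.15 = 3.0506
v' = 10.3000 − 0.8000·0.15 = 10.1800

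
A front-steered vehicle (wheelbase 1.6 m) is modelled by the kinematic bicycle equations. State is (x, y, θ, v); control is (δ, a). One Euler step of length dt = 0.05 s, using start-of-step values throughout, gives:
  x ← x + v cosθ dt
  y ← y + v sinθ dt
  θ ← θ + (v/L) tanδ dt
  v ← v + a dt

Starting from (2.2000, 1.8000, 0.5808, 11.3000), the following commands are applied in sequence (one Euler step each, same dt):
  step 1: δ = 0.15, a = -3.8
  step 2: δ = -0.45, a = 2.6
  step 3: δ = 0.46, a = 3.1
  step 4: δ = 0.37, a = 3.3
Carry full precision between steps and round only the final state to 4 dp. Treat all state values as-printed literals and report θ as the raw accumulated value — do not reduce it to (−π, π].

(4.0786, 3.0324, 0.7786, 11.5600)

after step 1 (δ=0.15, a=-3.8): (2.672354, 2.110012, 0.634170, 11.110000)
after step 2 (δ=-0.45, a=2.6): (3.119844, 2.439150, 0.466459, 11.240000)
after step 3 (δ=0.46, a=3.1): (3.621804, 2.691896, 0.640485, 11.395000)
after step 4 (δ=0.37, a=3.3): (4.078633, 3.032370, 0.778601, 11.560000)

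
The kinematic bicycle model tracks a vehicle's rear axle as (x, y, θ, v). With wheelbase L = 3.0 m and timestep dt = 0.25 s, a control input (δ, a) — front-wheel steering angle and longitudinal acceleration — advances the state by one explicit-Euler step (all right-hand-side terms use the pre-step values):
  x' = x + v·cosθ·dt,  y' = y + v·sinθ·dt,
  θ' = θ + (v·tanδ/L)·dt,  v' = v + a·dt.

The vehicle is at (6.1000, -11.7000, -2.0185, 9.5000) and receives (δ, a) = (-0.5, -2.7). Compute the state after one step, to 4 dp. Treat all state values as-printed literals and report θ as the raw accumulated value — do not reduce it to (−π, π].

(5.0719, -13.8409, -2.4510, 8.8250)

x' = 6.1000 + 9.5000·cos(-2.0185)·0.25 = 5.0719
y' = -11.7000 + 9.5000·sin(-2.0185)·0.25 = -13.8409
θ' = -2.0185 + (9.5000/3.0)·tan(-0.5)·0.25 = -2.4510
v' = 9.5000 − 2.7000·0.25 = 8.8250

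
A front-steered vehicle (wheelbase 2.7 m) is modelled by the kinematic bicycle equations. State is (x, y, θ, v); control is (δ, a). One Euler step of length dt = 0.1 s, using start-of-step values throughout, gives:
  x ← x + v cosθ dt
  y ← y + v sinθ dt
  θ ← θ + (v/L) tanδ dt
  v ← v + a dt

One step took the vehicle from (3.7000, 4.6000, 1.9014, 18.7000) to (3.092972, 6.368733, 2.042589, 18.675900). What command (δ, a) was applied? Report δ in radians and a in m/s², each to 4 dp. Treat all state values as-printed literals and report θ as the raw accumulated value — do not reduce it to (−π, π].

δ = 0.2011, a = -0.2410

a = (v'−v)/dt = (-0.024100)/0.1 = -0.2410
Δθ = θ'−θ = 0.141189;  (v·dt/L) = 18.7000·0.1/2.7 = 0.692593
tan δ = Δθ·L/(v·dt) = 0.203856  →  δ = 0.2011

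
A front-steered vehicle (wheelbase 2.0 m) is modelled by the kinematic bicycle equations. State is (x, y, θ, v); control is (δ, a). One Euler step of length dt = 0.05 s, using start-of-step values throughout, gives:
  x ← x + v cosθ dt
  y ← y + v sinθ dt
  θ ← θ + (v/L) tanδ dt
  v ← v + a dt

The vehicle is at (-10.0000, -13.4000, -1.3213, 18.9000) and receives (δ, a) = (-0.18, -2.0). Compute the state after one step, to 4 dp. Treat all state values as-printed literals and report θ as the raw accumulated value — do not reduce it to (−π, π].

x' = -10.0000 + 18.9000·cos(-1.3213)·0.05 = -9.7667
y' = -13.4000 + 18.9000·sin(-1.3213)·0.05 = -14.3157
θ' = -1.3213 + (18.9000/2.0)·tan(-0.18)·0.05 = -1.4073
v' = 18.9000 − 2.0000·0.05 = 18.8000

(-9.7667, -14.3157, -1.4073, 18.8000)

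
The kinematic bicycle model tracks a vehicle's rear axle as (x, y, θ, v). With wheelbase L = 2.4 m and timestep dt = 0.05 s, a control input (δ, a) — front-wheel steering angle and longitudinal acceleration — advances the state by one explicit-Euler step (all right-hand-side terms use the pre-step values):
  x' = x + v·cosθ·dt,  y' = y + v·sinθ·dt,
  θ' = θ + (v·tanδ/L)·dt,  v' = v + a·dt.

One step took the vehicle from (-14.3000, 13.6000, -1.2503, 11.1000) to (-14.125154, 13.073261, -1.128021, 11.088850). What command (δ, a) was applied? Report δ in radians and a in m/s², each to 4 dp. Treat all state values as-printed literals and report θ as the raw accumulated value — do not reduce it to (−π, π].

δ = 0.4864, a = -0.2230

a = (v'−v)/dt = (-0.011150)/0.05 = -0.2230
Δθ = θ'−θ = 0.122279;  (v·dt/L) = 11.1000·0.05/2.4 = 0.231250
tan δ = Δθ·L/(v·dt) = 0.528774  →  δ = 0.4864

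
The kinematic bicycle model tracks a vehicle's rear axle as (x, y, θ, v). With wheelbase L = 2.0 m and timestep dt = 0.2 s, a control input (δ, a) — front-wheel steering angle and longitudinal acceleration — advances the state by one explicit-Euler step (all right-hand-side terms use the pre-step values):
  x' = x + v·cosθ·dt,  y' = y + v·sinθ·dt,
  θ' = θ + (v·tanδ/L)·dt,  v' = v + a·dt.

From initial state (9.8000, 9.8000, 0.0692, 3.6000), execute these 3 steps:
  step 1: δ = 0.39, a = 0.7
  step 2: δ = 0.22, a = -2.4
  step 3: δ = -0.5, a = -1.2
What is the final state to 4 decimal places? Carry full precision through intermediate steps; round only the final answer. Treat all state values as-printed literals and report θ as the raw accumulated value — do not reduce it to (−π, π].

(11.8714, 10.2041, 0.1227, 3.0200)

after step 1 (δ=0.39, a=0.7): (10.518277, 9.849784, 0.217180, 3.740000)
after step 2 (δ=0.22, a=-2.4): (11.248706, 10.010961, 0.300813, 3.260000)
after step 3 (δ=-0.5, a=-1.2): (11.871428, 10.204146, 0.122719, 3.020000)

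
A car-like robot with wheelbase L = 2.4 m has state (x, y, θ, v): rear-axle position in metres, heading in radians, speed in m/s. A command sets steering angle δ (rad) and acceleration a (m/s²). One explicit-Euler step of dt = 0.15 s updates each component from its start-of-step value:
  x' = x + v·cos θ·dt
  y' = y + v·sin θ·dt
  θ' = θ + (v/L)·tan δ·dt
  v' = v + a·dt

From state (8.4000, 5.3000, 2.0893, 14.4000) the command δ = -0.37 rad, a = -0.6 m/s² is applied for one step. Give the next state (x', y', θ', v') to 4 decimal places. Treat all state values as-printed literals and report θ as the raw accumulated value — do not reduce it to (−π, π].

(7.3295, 7.1761, 1.7402, 14.3100)

x' = 8.4000 + 14.4000·cos(2.0893)·0.15 = 7.3295
y' = 5.3000 + 14.4000·sin(2.0893)·0.15 = 7.1761
θ' = 2.0893 + (14.4000/2.4)·tan(-0.37)·0.15 = 1.7402
v' = 14.4000 − 0.6000·0.15 = 14.3100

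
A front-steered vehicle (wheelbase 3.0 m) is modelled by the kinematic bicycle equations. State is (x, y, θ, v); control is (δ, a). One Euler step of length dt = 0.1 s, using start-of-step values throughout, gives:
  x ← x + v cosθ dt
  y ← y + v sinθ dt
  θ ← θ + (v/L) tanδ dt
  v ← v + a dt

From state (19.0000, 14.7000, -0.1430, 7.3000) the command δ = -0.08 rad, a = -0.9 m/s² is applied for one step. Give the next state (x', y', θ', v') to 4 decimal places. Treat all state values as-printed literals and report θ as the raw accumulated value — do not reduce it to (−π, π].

x' = 19.0000 + 7.3000·cos(-0.1430)·0.1 = 19.7225
y' = 14.7000 + 7.3000·sin(-0.1430)·0.1 = 14.5960
θ' = -0.1430 + (7.3000/3.0)·tan(-0.08)·0.1 = -0.1625
v' = 7.3000 − 0.9000·0.1 = 7.2100

(19.7225, 14.5960, -0.1625, 7.2100)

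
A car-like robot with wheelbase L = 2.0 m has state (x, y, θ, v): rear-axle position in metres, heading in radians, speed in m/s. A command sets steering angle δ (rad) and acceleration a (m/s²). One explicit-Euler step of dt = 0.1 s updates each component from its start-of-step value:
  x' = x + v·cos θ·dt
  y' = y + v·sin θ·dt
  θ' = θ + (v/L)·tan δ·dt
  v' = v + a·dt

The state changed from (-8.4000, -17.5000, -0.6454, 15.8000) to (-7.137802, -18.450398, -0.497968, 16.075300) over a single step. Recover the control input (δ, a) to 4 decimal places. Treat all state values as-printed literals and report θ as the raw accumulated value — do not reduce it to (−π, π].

a = (v'−v)/dt = (0.275300)/0.1 = 2.7530
Δθ = θ'−θ = 0.147432;  (v·dt/L) = 15.8000·0.1/2.0 = 0.790000
tan δ = Δθ·L/(v·dt) = 0.186623  →  δ = 0.1845

δ = 0.1845, a = 2.7530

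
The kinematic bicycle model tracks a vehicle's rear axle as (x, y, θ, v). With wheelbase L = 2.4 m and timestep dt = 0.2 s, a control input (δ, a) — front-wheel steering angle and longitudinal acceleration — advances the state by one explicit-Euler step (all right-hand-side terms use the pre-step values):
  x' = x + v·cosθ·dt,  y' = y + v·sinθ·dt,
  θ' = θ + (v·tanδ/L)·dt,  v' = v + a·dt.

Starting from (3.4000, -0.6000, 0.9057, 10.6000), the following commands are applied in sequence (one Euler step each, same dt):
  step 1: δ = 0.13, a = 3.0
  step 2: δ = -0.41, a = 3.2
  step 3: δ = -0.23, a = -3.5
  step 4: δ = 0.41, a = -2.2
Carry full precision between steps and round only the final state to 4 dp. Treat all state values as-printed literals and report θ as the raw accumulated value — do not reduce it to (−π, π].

after step 1 (δ=0.13, a=3.0): (4.708326, 1.068138, 1.021185, 11.200000)
after step 2 (δ=-0.41, a=3.2): (5.878404, 2.978247, 0.615529, 11.840000)
after step 3 (δ=-0.23, a=-3.5): (7.811801, 4.345507, 0.384507, 11.140000)
after step 4 (δ=0.41, a=-2.2): (9.877119, 5.181236, 0.787990, 10.700000)

(9.8771, 5.1812, 0.7880, 10.7000)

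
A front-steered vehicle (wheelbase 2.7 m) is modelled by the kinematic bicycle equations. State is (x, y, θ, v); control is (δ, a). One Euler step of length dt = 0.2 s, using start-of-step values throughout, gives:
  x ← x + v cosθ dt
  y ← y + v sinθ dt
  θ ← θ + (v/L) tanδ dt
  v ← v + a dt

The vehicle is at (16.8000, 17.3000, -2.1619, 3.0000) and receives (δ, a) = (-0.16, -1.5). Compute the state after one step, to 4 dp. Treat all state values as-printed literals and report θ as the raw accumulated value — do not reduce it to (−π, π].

(16.4656, 16.8018, -2.1978, 2.7000)

x' = 16.8000 + 3.0000·cos(-2.1619)·0.2 = 16.4656
y' = 17.3000 + 3.0000·sin(-2.1619)·0.2 = 16.8018
θ' = -2.1619 + (3.0000/2.7)·tan(-0.16)·0.2 = -2.1978
v' = 3.0000 − 1.5000·0.2 = 2.7000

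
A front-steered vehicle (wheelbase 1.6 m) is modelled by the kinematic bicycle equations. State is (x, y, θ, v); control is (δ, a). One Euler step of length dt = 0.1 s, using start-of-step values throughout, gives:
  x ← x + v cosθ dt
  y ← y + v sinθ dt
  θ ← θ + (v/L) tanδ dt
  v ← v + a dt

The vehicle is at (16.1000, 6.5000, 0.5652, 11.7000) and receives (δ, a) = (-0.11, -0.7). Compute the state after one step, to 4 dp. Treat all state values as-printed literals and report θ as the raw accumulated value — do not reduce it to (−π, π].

(17.0880, 7.1266, 0.4844, 11.6300)

x' = 16.1000 + 11.7000·cos(0.5652)·0.1 = 17.0880
y' = 6.5000 + 11.7000·sin(0.5652)·0.1 = 7.1266
θ' = 0.5652 + (11.7000/1.6)·tan(-0.11)·0.1 = 0.4844
v' = 11.7000 − 0.7000·0.1 = 11.6300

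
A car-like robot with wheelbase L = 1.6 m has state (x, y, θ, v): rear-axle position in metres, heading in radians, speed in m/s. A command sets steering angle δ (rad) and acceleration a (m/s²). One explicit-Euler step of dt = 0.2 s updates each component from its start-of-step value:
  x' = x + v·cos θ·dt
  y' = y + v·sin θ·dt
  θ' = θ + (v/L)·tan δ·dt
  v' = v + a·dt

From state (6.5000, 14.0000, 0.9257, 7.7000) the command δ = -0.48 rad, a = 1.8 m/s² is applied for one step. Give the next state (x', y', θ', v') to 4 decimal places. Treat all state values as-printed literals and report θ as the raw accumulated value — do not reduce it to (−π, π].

x' = 6.5000 + 7.7000·cos(0.9257)·0.2 = 7.4260
y' = 14.0000 + 7.7000·sin(0.9257)·0.2 = 15.2305
θ' = 0.9257 + (7.7000/1.6)·tan(-0.48)·0.2 = 0.4246
v' = 7.7000 + 1.8000·0.2 = 8.0600

(7.4260, 15.2305, 0.4246, 8.0600)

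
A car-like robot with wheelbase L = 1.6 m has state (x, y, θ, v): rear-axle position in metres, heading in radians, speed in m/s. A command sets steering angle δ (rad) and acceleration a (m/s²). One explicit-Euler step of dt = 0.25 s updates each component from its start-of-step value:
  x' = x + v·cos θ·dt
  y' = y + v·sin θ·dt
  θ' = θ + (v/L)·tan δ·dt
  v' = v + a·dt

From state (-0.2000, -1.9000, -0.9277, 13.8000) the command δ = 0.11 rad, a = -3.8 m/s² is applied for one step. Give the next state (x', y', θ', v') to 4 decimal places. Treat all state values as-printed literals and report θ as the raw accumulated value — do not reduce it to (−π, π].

(1.8689, -4.6608, -0.6896, 12.8500)

x' = -0.2000 + 13.8000·cos(-0.9277)·0.25 = 1.8689
y' = -1.9000 + 13.8000·sin(-0.9277)·0.25 = -4.6608
θ' = -0.9277 + (13.8000/1.6)·tan(0.11)·0.25 = -0.6896
v' = 13.8000 − 3.8000·0.25 = 12.8500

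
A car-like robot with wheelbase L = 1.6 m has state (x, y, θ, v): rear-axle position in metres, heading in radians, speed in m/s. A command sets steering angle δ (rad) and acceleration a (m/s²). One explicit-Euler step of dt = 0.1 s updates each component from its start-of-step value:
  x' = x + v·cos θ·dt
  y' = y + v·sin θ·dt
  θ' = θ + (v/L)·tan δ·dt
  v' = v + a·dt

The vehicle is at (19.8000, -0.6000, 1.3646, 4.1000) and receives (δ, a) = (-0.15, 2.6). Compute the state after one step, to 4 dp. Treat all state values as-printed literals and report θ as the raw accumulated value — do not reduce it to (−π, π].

(19.8839, -0.1987, 1.3259, 4.3600)

x' = 19.8000 + 4.1000·cos(1.3646)·0.1 = 19.8839
y' = -0.6000 + 4.1000·sin(1.3646)·0.1 = -0.1987
θ' = 1.3646 + (4.1000/1.6)·tan(-0.15)·0.1 = 1.3259
v' = 4.1000 + 2.6000·0.1 = 4.3600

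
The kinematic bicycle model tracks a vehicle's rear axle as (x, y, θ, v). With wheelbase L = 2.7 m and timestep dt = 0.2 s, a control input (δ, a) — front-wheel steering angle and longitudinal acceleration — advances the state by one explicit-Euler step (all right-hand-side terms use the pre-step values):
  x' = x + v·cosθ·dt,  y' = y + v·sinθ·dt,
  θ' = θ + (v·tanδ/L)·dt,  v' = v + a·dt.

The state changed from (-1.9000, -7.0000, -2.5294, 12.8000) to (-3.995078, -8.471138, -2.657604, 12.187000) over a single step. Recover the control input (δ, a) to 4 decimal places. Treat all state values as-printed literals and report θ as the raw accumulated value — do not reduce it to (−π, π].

δ = -0.1344, a = -3.0650

a = (v'−v)/dt = (-0.613000)/0.2 = -3.0650
Δθ = θ'−θ = -0.128204;  (v·dt/L) = 12.8000·0.2/2.7 = 0.948148
tan δ = Δθ·L/(v·dt) = -0.135215  →  δ = -0.1344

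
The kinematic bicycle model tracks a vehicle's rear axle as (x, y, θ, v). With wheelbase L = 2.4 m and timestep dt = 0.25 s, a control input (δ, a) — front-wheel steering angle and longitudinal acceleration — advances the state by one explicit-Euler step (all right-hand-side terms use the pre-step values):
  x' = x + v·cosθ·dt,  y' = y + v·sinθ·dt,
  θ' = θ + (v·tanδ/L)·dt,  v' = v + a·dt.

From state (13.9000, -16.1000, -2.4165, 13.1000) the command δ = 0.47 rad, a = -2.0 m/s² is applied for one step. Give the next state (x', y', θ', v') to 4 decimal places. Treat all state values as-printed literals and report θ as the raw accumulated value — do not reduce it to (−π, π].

x' = 13.9000 + 13.1000·cos(-2.4165)·0.25 = 11.4489
y' = -16.1000 + 13.1000·sin(-2.4165)·0.25 = -18.2720
θ' = -2.4165 + (13.1000/2.4)·tan(0.47)·0.25 = -1.7233
v' = 13.1000 − 2.0000·0.25 = 12.6000

(11.4489, -18.2720, -1.7233, 12.6000)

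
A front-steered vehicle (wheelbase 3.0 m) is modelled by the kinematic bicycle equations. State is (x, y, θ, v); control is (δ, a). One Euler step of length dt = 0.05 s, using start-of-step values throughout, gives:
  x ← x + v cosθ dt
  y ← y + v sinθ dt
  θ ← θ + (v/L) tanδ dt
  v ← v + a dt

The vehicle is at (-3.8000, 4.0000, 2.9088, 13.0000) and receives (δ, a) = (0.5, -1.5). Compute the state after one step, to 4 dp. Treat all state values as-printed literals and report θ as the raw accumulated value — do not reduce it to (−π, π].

(-4.4325, 4.1500, 3.0272, 12.9250)

x' = -3.8000 + 13.0000·cos(2.9088)·0.05 = -4.4325
y' = 4.0000 + 13.0000·sin(2.9088)·0.05 = 4.1500
θ' = 2.9088 + (13.0000/3.0)·tan(0.5)·0.05 = 3.0272
v' = 13.0000 − 1.5000·0.05 = 12.9250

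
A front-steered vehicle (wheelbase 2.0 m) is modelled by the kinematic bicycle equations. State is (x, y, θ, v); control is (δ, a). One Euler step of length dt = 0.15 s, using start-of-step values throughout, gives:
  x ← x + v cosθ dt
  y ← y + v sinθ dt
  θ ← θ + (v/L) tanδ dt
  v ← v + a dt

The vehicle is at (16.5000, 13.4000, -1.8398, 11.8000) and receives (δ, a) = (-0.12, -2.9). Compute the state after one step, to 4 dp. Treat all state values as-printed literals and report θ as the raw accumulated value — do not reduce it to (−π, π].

(16.0296, 11.6937, -1.9465, 11.3650)

x' = 16.5000 + 11.8000·cos(-1.8398)·0.15 = 16.0296
y' = 13.4000 + 11.8000·sin(-1.8398)·0.15 = 11.6937
θ' = -1.8398 + (11.8000/2.0)·tan(-0.12)·0.15 = -1.9465
v' = 11.8000 − 2.9000·0.15 = 11.3650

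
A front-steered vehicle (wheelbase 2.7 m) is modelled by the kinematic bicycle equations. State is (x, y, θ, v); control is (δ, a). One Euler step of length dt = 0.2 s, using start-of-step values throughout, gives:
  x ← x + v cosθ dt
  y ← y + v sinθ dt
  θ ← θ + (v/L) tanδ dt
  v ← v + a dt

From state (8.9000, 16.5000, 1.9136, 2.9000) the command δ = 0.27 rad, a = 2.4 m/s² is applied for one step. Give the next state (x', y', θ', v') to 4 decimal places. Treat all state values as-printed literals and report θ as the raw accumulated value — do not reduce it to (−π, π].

x' = 8.9000 + 2.9000·cos(1.9136)·0.2 = 8.7050
y' = 16.5000 + 2.9000·sin(1.9136)·0.2 = 17.0463
θ' = 1.9136 + (2.9000/2.7)·tan(0.27)·0.2 = 1.9731
v' = 2.9000 + 2.4000·0.2 = 3.3800

(8.7050, 17.0463, 1.9731, 3.3800)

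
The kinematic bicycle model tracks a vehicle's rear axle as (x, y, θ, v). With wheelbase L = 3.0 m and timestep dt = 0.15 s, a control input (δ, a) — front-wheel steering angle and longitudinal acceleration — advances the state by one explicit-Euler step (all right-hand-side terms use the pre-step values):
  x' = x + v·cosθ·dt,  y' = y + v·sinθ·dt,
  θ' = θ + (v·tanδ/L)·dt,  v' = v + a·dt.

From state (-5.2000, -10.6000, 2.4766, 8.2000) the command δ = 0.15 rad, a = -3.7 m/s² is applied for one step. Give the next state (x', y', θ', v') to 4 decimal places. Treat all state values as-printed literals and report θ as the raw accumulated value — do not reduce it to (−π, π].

(-6.1679, -9.8410, 2.5386, 7.6450)

x' = -5.2000 + 8.2000·cos(2.4766)·0.15 = -6.1679
y' = -10.6000 + 8.2000·sin(2.4766)·0.15 = -9.8410
θ' = 2.4766 + (8.2000/3.0)·tan(0.15)·0.15 = 2.5386
v' = 8.2000 − 3.7000·0.15 = 7.6450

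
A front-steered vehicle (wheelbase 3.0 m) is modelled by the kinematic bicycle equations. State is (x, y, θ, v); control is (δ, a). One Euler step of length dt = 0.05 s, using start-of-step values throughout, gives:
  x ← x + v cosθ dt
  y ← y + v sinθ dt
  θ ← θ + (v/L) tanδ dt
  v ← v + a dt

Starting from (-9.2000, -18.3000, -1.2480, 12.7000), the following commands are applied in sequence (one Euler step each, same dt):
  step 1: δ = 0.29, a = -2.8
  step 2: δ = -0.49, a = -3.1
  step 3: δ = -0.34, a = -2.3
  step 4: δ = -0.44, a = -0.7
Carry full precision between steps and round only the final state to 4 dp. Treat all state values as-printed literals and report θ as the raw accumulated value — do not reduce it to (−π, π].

after step 1 (δ=0.29, a=-2.8): (-8.998565, -18.902204, -1.184836, 12.560000)
after step 2 (δ=-0.49, a=-3.1): (-8.762156, -19.484006, -1.296492, 12.405000)
after step 3 (δ=-0.34, a=-2.3): (-8.594144, -20.081067, -1.369627, 12.290000)
after step 4 (δ=-0.44, a=-0.7): (-8.471357, -20.683175, -1.466059, 12.255000)

(-8.4714, -20.6832, -1.4661, 12.2550)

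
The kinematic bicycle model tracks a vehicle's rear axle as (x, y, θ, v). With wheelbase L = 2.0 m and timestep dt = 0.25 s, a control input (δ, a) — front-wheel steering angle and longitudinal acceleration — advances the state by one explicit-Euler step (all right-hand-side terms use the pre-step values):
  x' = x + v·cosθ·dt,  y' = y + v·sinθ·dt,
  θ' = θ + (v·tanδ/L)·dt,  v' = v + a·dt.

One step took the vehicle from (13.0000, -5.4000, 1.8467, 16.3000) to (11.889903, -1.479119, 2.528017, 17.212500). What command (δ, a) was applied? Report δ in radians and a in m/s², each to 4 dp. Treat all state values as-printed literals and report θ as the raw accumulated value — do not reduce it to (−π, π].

δ = 0.3227, a = 3.6500

a = (v'−v)/dt = (0.912500)/0.25 = 3.6500
Δθ = θ'−θ = 0.681317;  (v·dt/L) = 16.3000·0.25/2.0 = 2.037500
tan δ = Δθ·L/(v·dt) = 0.334389  →  δ = 0.3227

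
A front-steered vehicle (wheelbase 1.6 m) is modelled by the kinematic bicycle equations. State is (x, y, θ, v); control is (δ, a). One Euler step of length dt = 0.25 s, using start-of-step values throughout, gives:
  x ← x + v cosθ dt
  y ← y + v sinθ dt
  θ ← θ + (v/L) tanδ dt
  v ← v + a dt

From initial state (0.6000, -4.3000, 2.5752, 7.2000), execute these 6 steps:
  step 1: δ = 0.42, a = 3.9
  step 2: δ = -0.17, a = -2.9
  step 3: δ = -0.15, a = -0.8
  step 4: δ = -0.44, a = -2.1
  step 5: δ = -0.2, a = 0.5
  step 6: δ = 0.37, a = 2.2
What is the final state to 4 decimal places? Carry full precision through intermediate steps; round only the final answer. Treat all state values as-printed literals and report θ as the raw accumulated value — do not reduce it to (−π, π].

after step 1 (δ=0.42, a=3.9): (-0.918916, -3.334135, 3.077594, 8.175000)
after step 2 (δ=-0.17, a=-2.9): (-2.958482, -3.203428, 2.858329, 7.450000)
after step 3 (δ=-0.15, a=-0.8): (-4.746758, -2.682877, 2.682399, 7.250000)
after step 4 (δ=-0.44, a=-2.1): (-6.371501, -1.879530, 2.149092, 6.725000)
after step 5 (δ=-0.2, a=0.5): (-7.290469, -0.471659, 1.936089, 6.850000)
after step 6 (δ=0.37, a=2.2): (-7.902212, 1.127849, 2.351223, 7.400000)

(-7.9022, 1.1278, 2.3512, 7.4000)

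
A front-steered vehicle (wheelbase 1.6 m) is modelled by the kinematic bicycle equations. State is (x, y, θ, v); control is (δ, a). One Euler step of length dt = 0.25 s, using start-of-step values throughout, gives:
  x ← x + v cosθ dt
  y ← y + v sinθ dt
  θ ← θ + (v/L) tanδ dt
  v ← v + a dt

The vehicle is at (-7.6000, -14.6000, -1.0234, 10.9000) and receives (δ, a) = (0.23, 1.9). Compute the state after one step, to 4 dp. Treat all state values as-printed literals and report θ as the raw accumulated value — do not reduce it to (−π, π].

(-6.1817, -16.9268, -0.6246, 11.3750)

x' = -7.6000 + 10.9000·cos(-1.0234)·0.25 = -6.1817
y' = -14.6000 + 10.9000·sin(-1.0234)·0.25 = -16.9268
θ' = -1.0234 + (10.9000/1.6)·tan(0.23)·0.25 = -0.6246
v' = 10.9000 + 1.9000·0.25 = 11.3750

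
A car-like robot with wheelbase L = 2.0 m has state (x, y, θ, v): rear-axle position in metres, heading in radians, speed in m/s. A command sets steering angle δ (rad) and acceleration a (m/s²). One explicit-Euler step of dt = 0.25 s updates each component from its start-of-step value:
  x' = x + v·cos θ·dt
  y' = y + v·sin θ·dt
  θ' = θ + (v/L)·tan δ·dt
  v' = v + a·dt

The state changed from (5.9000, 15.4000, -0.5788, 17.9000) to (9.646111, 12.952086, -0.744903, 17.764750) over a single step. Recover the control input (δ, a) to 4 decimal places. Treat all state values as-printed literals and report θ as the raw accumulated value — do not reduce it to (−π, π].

a = (v'−v)/dt = (-0.135250)/0.25 = -0.5410
Δθ = θ'−θ = -0.166103;  (v·dt/L) = 17.9000·0.25/2.0 = 2.237500
tan δ = Δθ·L/(v·dt) = -0.074236  →  δ = -0.0741

δ = -0.0741, a = -0.5410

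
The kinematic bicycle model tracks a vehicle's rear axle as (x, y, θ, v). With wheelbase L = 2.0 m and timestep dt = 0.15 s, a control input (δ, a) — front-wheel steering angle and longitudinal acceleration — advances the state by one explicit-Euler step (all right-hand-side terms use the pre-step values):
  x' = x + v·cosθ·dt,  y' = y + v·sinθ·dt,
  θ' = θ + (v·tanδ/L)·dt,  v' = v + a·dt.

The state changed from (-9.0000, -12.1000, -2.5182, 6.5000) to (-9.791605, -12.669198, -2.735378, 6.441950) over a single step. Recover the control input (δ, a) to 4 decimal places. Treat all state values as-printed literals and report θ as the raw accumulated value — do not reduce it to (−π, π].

δ = -0.4191, a = -0.3870

a = (v'−v)/dt = (-0.058050)/0.15 = -0.3870
Δθ = θ'−θ = -0.217178;  (v·dt/L) = 6.5000·0.15/2.0 = 0.487500
tan δ = Δθ·L/(v·dt) = -0.445493  →  δ = -0.4191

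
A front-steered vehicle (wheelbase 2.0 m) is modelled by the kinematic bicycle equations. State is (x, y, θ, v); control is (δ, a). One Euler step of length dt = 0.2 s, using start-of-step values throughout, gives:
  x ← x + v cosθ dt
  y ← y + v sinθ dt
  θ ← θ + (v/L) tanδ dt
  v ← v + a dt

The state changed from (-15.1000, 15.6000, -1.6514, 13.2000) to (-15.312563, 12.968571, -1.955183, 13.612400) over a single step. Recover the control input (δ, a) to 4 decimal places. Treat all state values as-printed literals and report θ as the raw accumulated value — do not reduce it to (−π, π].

a = (v'−v)/dt = (0.412400)/0.2 = 2.0620
Δθ = θ'−θ = -0.303783;  (v·dt/L) = 13.2000·0.2/2.0 = 1.320000
tan δ = Δθ·L/(v·dt) = -0.230139  →  δ = -0.2262

δ = -0.2262, a = 2.0620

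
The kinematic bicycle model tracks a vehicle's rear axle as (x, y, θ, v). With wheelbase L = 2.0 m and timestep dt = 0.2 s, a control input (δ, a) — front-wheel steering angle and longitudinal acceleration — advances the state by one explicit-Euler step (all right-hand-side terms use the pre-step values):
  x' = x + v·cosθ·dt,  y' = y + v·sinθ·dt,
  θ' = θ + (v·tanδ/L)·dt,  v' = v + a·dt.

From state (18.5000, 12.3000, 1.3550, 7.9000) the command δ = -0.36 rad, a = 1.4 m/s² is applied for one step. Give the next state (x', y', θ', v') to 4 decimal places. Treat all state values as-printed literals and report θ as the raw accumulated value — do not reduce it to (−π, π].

x' = 18.5000 + 7.9000·cos(1.3550)·0.2 = 18.8383
y' = 12.3000 + 7.9000·sin(1.3550)·0.2 = 13.8434
θ' = 1.3550 + (7.9000/2.0)·tan(-0.36)·0.2 = 1.0576
v' = 7.9000 + 1.4000·0.2 = 8.1800

(18.8383, 13.8434, 1.0576, 8.1800)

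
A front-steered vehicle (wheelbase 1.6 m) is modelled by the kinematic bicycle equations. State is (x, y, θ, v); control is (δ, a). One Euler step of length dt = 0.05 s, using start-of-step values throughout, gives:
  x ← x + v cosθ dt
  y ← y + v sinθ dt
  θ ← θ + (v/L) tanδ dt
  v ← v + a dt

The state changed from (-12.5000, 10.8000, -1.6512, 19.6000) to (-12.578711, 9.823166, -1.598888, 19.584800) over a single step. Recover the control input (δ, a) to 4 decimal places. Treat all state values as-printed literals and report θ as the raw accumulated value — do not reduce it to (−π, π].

δ = 0.0852, a = -0.3040

a = (v'−v)/dt = (-0.015200)/0.05 = -0.3040
Δθ = θ'−θ = 0.052312;  (v·dt/L) = 19.6000·0.05/1.6 = 0.612500
tan δ = Δθ·L/(v·dt) = 0.085407  →  δ = 0.0852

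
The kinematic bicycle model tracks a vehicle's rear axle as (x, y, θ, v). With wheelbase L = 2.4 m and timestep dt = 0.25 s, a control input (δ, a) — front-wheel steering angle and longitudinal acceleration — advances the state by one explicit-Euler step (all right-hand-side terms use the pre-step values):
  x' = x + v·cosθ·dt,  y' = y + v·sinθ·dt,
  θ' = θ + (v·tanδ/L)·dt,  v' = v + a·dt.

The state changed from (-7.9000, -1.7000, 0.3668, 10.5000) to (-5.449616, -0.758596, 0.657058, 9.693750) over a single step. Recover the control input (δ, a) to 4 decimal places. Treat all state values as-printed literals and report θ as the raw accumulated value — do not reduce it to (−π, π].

δ = 0.2594, a = -3.2250

a = (v'−v)/dt = (-0.806250)/0.25 = -3.2250
Δθ = θ'−θ = 0.290258;  (v·dt/L) = 10.5000·0.25/2.4 = 1.093750
tan δ = Δθ·L/(v·dt) = 0.265379  →  δ = 0.2594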